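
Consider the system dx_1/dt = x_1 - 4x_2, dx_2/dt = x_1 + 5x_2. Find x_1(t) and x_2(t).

x_1(t) = -2C_1e^(3t) - 2C_2te^(3t) - 3C_2e^(3t), x_2(t) = C_1e^(3t) + C_2te^(3t) + 2C_2e^(3t)

Coefficient matrix A = [[1, -4], [1, 5]].
Characteristic polynomial det(A - λI) = λ^2 - 6λ + 9 = 0.
Single eigenvalue λ = 3 with algebraic multiplicity 2.
Eigenvector v = (-2,1); generalized eigenvector w with (A-λI)w=v is (-3,2).
General solution: e^(3t)[C_1·v + C_2·(t·v + w)].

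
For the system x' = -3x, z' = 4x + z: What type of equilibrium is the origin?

saddle

A = [[-3,0],[4,1]]; det(A-λI) = λ^2 + 2λ - 3.
λ = -3, 1: opposite signs.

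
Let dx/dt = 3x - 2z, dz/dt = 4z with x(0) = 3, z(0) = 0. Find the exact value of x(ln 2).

A = [[3,-2],[0,4]]; eigenvalues λ = 3, 4.
Eigenvectors: (-1,0) for λ=3, (-2,1) for λ=4.
From the initial condition, c_1 = -3, c_2 = 0.
x(ln 2) = (-3)(2^3)(-1) + (0)(2^4)(-2) = 24.

24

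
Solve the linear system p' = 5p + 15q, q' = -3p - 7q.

Coefficient matrix A = [[5, 15], [-3, -7]].
Characteristic polynomial det(A - λI) = λ^2 + 2λ + 10 = 0.
Eigenvalues λ = -1 ± 3i (complex conjugate pair).
For λ=-1+3i: an eigenvector is (1,0) - i(2,-1) = (1 - 2i, 0 + i).
A real fundamental pair from Re and Im of e^((-1+3i)t)v: X_1 = e^(-t)(cos(3t)·(1,0) + sin(3t)·(2,-1)), X_2 = e^(-t)(sin(3t)·(1,0) - cos(3t)·(2,-1)).
General solution: C_1X_1 + C_2X_2.

p(t) = 2C_1e^(-t)sin(3t) + C_1e^(-t)cos(3t) + C_2e^(-t)sin(3t) - 2C_2e^(-t)cos(3t), q(t) = -C_1e^(-t)sin(3t) + C_2e^(-t)cos(3t)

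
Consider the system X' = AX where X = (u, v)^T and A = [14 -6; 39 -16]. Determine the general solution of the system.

Coefficient matrix A = [[14, -6], [39, -16]].
Characteristic polynomial det(A - λI) = λ^2 + 2λ + 10 = 0.
Eigenvalues λ = -1 ± 3i (complex conjugate pair).
For λ=-1+3i: an eigenvector is (1,3) - i(-1,-2) = (1 + i, 3 + 2i).
A real fundamental pair from Re and Im of e^((-1+3i)t)v: X_1 = e^(-t)(cos(3t)·(1,3) + sin(3t)·(-1,-2)), X_2 = e^(-t)(sin(3t)·(1,3) - cos(3t)·(-1,-2)).
General solution: c_1X_1 + c_2X_2.

u(t) = -c_1e^(-t)sin(3t) + c_1e^(-t)cos(3t) + c_2e^(-t)sin(3t) + c_2e^(-t)cos(3t), v(t) = -2c_1e^(-t)sin(3t) + 3c_1e^(-t)cos(3t) + 3c_2e^(-t)sin(3t) + 2c_2e^(-t)cos(3t)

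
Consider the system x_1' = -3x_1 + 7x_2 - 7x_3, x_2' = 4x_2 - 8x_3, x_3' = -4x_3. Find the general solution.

x_1(t) = K_2e^(4t) + K_3e^(-3t), x_2(t) = K_1e^(-4t) + K_2e^(4t), x_3(t) = K_1e^(-4t)

Coefficient matrix A = [[-3, 7, -7], [0, 4, -8], [0, 0, -4]].
det(A - λI) = 0 gives eigenvalues λ = -4, 4, -3.
For λ=-4: eigenvector (0,1,1).
For λ=4: eigenvector (1,1,0).
For λ=-3: eigenvector (1,0,0).
General solution: K_1e^(-4t)(0,1,1) + K_2e^(4t)(1,1,0) + K_3e^(-3t)(1,0,0).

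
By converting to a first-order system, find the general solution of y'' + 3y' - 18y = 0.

Let x_1 = y, x_2 = y'. Then x_1' = x_2 and x_2' = 18x_1 - 3x_2.
A = [[0,1],[18,-3]]; det(A-λI) = λ^2 + 3λ - 18.
Eigenvalues λ = -6, 3 with eigenvectors (1,-6), (1,3).

y(t) = c_1e^(-6t) + c_2e^(3t)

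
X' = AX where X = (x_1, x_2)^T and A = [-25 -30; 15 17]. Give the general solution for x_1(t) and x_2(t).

x_1(t) = -K_1e^(-4t)sin(3t) + 3K_1e^(-4t)cos(3t) + 3K_2e^(-4t)sin(3t) + K_2e^(-4t)cos(3t), x_2(t) = K_1e^(-4t)sin(3t) - 2K_1e^(-4t)cos(3t) - 2K_2e^(-4t)sin(3t) - K_2e^(-4t)cos(3t)

Coefficient matrix A = [[-25, -30], [15, 17]].
Characteristic polynomial det(A - λI) = λ^2 + 8λ + 25 = 0.
Eigenvalues λ = -4 ± 3i (complex conjugate pair).
For λ=-4+3i: an eigenvector is (3,-2) - i(-1,1) = (3 + i, -2 - i).
A real fundamental pair from Re and Im of e^((-4+3i)t)v: X_1 = e^(-4t)(cos(3t)·(3,-2) + sin(3t)·(-1,1)), X_2 = e^(-4t)(sin(3t)·(3,-2) - cos(3t)·(-1,1)).
General solution: K_1X_1 + K_2X_2.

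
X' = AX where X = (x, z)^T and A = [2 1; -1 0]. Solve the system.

Coefficient matrix A = [[2, 1], [-1, 0]].
Characteristic polynomial det(A - λI) = λ^2 - 2λ + 1 = 0.
Single eigenvalue λ = 1 with algebraic multiplicity 2.
Eigenvector v = (-1,1); generalized eigenvector w with (A-λI)w=v is (-2,1).
General solution: e^(t)[C_1·v + C_2·(t·v + w)].

x(t) = -C_1e^(t) - C_2te^(t) - 2C_2e^(t), z(t) = C_1e^(t) + C_2te^(t) + C_2e^(t)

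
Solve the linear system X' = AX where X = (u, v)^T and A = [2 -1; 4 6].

u(t) = c_1e^(4t) + c_2te^(4t) - 2c_2e^(4t), v(t) = -2c_1e^(4t) - 2c_2te^(4t) + 3c_2e^(4t)

Coefficient matrix A = [[2, -1], [4, 6]].
Characteristic polynomial det(A - λI) = λ^2 - 8λ + 16 = 0.
Single eigenvalue λ = 4 with algebraic multiplicity 2.
Eigenvector v = (1,-2); generalized eigenvector w with (A-λI)w=v is (-2,3).
General solution: e^(4t)[c_1·v + c_2·(t·v + w)].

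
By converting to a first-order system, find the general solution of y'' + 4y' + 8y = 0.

y(t) = C_1e^(-2t)cos(2t) + C_2e^(-2t)sin(2t)

Let x_1 = y, x_2 = y'. Then x_1' = x_2 and x_2' = -8x_1 - 4x_2.
A = [[0,1],[-8,-4]]; det(A-λI) = λ^2 + 4λ + 8.
Eigenvalues λ = -2 ± 2i.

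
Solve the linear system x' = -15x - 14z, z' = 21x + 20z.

Coefficient matrix A = [[-15, -14], [21, 20]].
Characteristic polynomial det(A - λI) = λ^2 - 5λ - 6 = 0.
Eigenvalues λ = -1, 6.
For λ=-1: (A-λI) row 1 is [-14, -14], so an eigenvector is (1, -1).
For λ=6: (A-λI) row 1 is [-21, -14], so an eigenvector is (-2, 3).
General solution: K_1e^(-t)(1,-1) + K_2e^(6t)(-2,3).

x(t) = K_1e^(-t) - 2K_2e^(6t), z(t) = -K_1e^(-t) + 3K_2e^(6t)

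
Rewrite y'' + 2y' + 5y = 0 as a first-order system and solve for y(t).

y(t) = c_1e^(-t)cos(2t) + c_2e^(-t)sin(2t)

Let x_1 = y, x_2 = y'. Then x_1' = x_2 and x_2' = -5x_1 - 2x_2.
A = [[0,1],[-5,-2]]; det(A-λI) = λ^2 + 2λ + 5.
Eigenvalues λ = -1 ± 2i.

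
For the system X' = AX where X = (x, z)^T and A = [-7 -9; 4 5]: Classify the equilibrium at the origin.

A = [[-7,-9],[4,5]]; det(A-λI) = λ^2 + 2λ + 1.
repeated λ = -1 with a single eigenvector.

stable improper node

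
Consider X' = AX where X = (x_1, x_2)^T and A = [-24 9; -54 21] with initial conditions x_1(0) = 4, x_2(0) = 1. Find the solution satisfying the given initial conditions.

x_1(t) = -7e^(3t) + 11e^(-6t), x_2(t) = -21e^(3t) + 22e^(-6t)

Coefficient matrix A = [[-24, 9], [-54, 21]].
Characteristic polynomial det(A - λI) = λ^2 + 3λ - 18 = 0.
Eigenvalues λ = 3, -6.
For λ=3: (A-λI) row 1 is [-27, 9], so an eigenvector is (1, 3).
For λ=-6: (A-λI) row 1 is [-18, 9], so an eigenvector is (1, 2).
General solution: c_1e^(3t)(1,3) + c_2e^(-6t)(1,2).
Applying x_1(0)=4, x_2(0)=1 gives c_1=-7, c_2=11.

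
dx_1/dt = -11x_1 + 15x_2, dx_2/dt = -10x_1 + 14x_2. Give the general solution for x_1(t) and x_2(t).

x_1(t) = -C_1e^(4t) + 3C_2e^(-t), x_2(t) = -C_1e^(4t) + 2C_2e^(-t)

Coefficient matrix A = [[-11, 15], [-10, 14]].
Characteristic polynomial det(A - λI) = λ^2 - 3λ - 4 = 0.
Eigenvalues λ = 4, -1.
For λ=4: (A-λI) row 1 is [-15, 15], so an eigenvector is (-1, -1).
For λ=-1: (A-λI) row 1 is [-10, 15], so an eigenvector is (3, 2).
General solution: C_1e^(4t)(-1,-1) + C_2e^(-t)(3,2).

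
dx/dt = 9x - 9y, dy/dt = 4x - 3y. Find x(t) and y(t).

x(t) = -3C_1e^(3t) - 3C_2te^(3t) - 2C_2e^(3t), y(t) = -2C_1e^(3t) - 2C_2te^(3t) - C_2e^(3t)

Coefficient matrix A = [[9, -9], [4, -3]].
Characteristic polynomial det(A - λI) = λ^2 - 6λ + 9 = 0.
Single eigenvalue λ = 3 with algebraic multiplicity 2.
Eigenvector v = (-3,-2); generalized eigenvector w with (A-λI)w=v is (-2,-1).
General solution: e^(3t)[C_1·v + C_2·(t·v + w)].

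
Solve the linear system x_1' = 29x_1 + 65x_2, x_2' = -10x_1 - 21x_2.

Coefficient matrix A = [[29, 65], [-10, -21]].
Characteristic polynomial det(A - λI) = λ^2 - 8λ + 41 = 0.
Eigenvalues λ = 4 ± 5i (complex conjugate pair).
For λ=4+5i: an eigenvector is (2,-1) - i(-3,1) = (2 + 3i, -1 - i).
A real fundamental pair from Re and Im of e^((4+5i)t)v: X_1 = e^(4t)(cos(5t)·(2,-1) + sin(5t)·(-3,1)), X_2 = e^(4t)(sin(5t)·(2,-1) - cos(5t)·(-3,1)).
General solution: C_1X_1 + C_2X_2.

x_1(t) = -3C_1e^(4t)sin(5t) + 2C_1e^(4t)cos(5t) + 2C_2e^(4t)sin(5t) + 3C_2e^(4t)cos(5t), x_2(t) = C_1e^(4t)sin(5t) - C_1e^(4t)cos(5t) - C_2e^(4t)sin(5t) - C_2e^(4t)cos(5t)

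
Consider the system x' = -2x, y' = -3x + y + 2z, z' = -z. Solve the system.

x(t) = C_2e^(-2t), y(t) = C_1e^(t) + C_2e^(-2t) - C_3e^(-t), z(t) = C_3e^(-t)

Coefficient matrix A = [[-2, 0, 0], [-3, 1, 2], [0, 0, -1]].
det(A - λI) = 0 gives eigenvalues λ = 1, -2, -1.
For λ=1: eigenvector (0,1,0).
For λ=-2: eigenvector (1,1,0).
For λ=-1: eigenvector (0,-1,1).
General solution: C_1e^(t)(0,1,0) + C_2e^(-2t)(1,1,0) + C_3e^(-t)(0,-1,1).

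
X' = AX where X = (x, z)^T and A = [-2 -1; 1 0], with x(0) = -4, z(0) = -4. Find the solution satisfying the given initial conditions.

x(t) = 8te^(-t) - 4e^(-t), z(t) = -8te^(-t) - 4e^(-t)

Coefficient matrix A = [[-2, -1], [1, 0]].
Characteristic polynomial det(A - λI) = λ^2 + 2λ + 1 = 0.
Single eigenvalue λ = -1 with algebraic multiplicity 2.
Eigenvector v = (-1,1); generalized eigenvector w with (A-λI)w=v is (3,-2).
General solution: e^(-t)[K_1·v + K_2·(t·v + w)].
Applying x(0)=-4, z(0)=-4 gives K_1=-20, K_2=-8.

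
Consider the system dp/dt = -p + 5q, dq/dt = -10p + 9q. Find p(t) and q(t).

p(t) = -C_1e^(4t)cos(5t) - C_2e^(4t)sin(5t), q(t) = C_1e^(4t)sin(5t) - C_1e^(4t)cos(5t) - C_2e^(4t)sin(5t) - C_2e^(4t)cos(5t)

Coefficient matrix A = [[-1, 5], [-10, 9]].
Characteristic polynomial det(A - λI) = λ^2 - 8λ + 41 = 0.
Eigenvalues λ = 4 ± 5i (complex conjugate pair).
For λ=4+5i: an eigenvector is (-1,-1) - i(0,1) = (-1, -1 - i).
A real fundamental pair from Re and Im of e^((4+5i)t)v: X_1 = e^(4t)(cos(5t)·(-1,-1) + sin(5t)·(0,1)), X_2 = e^(4t)(sin(5t)·(-1,-1) - cos(5t)·(0,1)).
General solution: C_1X_1 + C_2X_2.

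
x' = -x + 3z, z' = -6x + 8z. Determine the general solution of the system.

Coefficient matrix A = [[-1, 3], [-6, 8]].
Characteristic polynomial det(A - λI) = λ^2 - 7λ + 10 = 0.
Eigenvalues λ = 2, 5.
For λ=2: (A-λI) row 1 is [-3, 3], so an eigenvector is (1, 1).
For λ=5: (A-λI) row 1 is [-6, 3], so an eigenvector is (1, 2).
General solution: c_1e^(2t)(1,1) + c_2e^(5t)(1,2).

x(t) = c_1e^(2t) + c_2e^(5t), z(t) = c_1e^(2t) + 2c_2e^(5t)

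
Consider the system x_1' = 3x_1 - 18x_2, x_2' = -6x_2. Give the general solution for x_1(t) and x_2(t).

Coefficient matrix A = [[3, -18], [0, -6]].
Characteristic polynomial det(A - λI) = λ^2 + 3λ - 18 = 0.
Eigenvalues λ = -6, 3.
For λ=-6: (A-λI) row 1 is [9, -18], so an eigenvector is (-2, -1).
For λ=3: (A-λI) row 1 is [0, -18], so an eigenvector is (-1, 0).
General solution: C_1e^(-6t)(-2,-1) + C_2e^(3t)(-1,0).

x_1(t) = -2C_1e^(-6t) - C_2e^(3t), x_2(t) = -C_1e^(-6t)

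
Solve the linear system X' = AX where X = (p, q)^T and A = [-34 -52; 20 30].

p(t) = 2K_1e^(-2t)sin(4t) + 3K_1e^(-2t)cos(4t) + 3K_2e^(-2t)sin(4t) - 2K_2e^(-2t)cos(4t), q(t) = -K_1e^(-2t)sin(4t) - 2K_1e^(-2t)cos(4t) - 2K_2e^(-2t)sin(4t) + K_2e^(-2t)cos(4t)

Coefficient matrix A = [[-34, -52], [20, 30]].
Characteristic polynomial det(A - λI) = λ^2 + 4λ + 20 = 0.
Eigenvalues λ = -2 ± 4i (complex conjugate pair).
For λ=-2+4i: an eigenvector is (3,-2) - i(2,-1) = (3 - 2i, -2 + i).
A real fundamental pair from Re and Im of e^((-2+4i)t)v: X_1 = e^(-2t)(cos(4t)·(3,-2) + sin(4t)·(2,-1)), X_2 = e^(-2t)(sin(4t)·(3,-2) - cos(4t)·(2,-1)).
General solution: K_1X_1 + K_2X_2.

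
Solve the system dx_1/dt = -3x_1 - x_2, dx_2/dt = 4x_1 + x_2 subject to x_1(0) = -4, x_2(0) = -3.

x_1(t) = 11te^(-t) - 4e^(-t), x_2(t) = -22te^(-t) - 3e^(-t)

Coefficient matrix A = [[-3, -1], [4, 1]].
Characteristic polynomial det(A - λI) = λ^2 + 2λ + 1 = 0.
Single eigenvalue λ = -1 with algebraic multiplicity 2.
Eigenvector v = (1,-2); generalized eigenvector w with (A-λI)w=v is (1,-3).
General solution: e^(-t)[K_1·v + K_2·(t·v + w)].
Applying x_1(0)=-4, x_2(0)=-3 gives K_1=-15, K_2=11.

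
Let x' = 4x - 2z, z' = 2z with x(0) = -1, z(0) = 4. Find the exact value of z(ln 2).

16

A = [[4,-2],[0,2]]; eigenvalues λ = 2, 4.
Eigenvectors: (-1,-1) for λ=2, (1,0) for λ=4.
From the initial condition, c_1 = -4, c_2 = -5.
z(ln 2) = (-4)(2^2)(-1) + (-5)(2^4)(0) = 16.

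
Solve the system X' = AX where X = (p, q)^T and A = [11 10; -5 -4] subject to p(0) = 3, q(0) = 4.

p(t) = 14e^(6t) - 11e^(t), q(t) = -7e^(6t) + 11e^(t)

Coefficient matrix A = [[11, 10], [-5, -4]].
Characteristic polynomial det(A - λI) = λ^2 - 7λ + 6 = 0.
Eigenvalues λ = 1, 6.
For λ=1: (A-λI) row 1 is [10, 10], so an eigenvector is (1, -1).
For λ=6: (A-λI) row 1 is [5, 10], so an eigenvector is (2, -1).
General solution: c_1e^(t)(1,-1) + c_2e^(6t)(2,-1).
Applying p(0)=3, q(0)=4 gives c_1=-11, c_2=7.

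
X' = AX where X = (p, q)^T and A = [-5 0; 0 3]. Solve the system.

p(t) = -K_2e^(-5t), q(t) = K_1e^(3t)

Coefficient matrix A = [[-5, 0], [0, 3]].
Characteristic polynomial det(A - λI) = λ^2 + 2λ - 15 = 0.
Eigenvalues λ = 3, -5.
For λ=3: (A-λI) row 1 is [-8, 0], so an eigenvector is (0, 1).
For λ=-5: (A-λI) row 2 is [0, 8], so an eigenvector is (-1, 0).
General solution: K_1e^(3t)(0,1) + K_2e^(-5t)(-1,0).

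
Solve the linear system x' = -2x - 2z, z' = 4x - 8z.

Coefficient matrix A = [[-2, -2], [4, -8]].
Characteristic polynomial det(A - λI) = λ^2 + 10λ + 24 = 0.
Eigenvalues λ = -4, -6.
For λ=-4: (A-λI) row 1 is [2, -2], so an eigenvector is (-1, -1).
For λ=-6: (A-λI) row 1 is [4, -2], so an eigenvector is (-1, -2).
General solution: K_1e^(-4t)(-1,-1) + K_2e^(-6t)(-1,-2).

x(t) = -K_1e^(-4t) - K_2e^(-6t), z(t) = -K_1e^(-4t) - 2K_2e^(-6t)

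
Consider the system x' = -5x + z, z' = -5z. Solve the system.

Coefficient matrix A = [[-5, 1], [0, -5]].
Characteristic polynomial det(A - λI) = λ^2 + 10λ + 25 = 0.
Single eigenvalue λ = -5 with algebraic multiplicity 2.
Eigenvector v = (-1,0); generalized eigenvector w with (A-λI)w=v is (2,-1).
General solution: e^(-5t)[K_1·v + K_2·(t·v + w)].

x(t) = -K_1e^(-5t) - K_2te^(-5t) + 2K_2e^(-5t), z(t) = -K_2e^(-5t)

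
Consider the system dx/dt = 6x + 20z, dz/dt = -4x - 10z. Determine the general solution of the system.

x(t) = c_1e^(-2t)sin(4t) - 2c_1e^(-2t)cos(4t) - 2c_2e^(-2t)sin(4t) - c_2e^(-2t)cos(4t), z(t) = c_1e^(-2t)cos(4t) + c_2e^(-2t)sin(4t)

Coefficient matrix A = [[6, 20], [-4, -10]].
Characteristic polynomial det(A - λI) = λ^2 + 4λ + 20 = 0.
Eigenvalues λ = -2 ± 4i (complex conjugate pair).
For λ=-2+4i: an eigenvector is (-2,1) - i(1,0) = (-2 - i, 1).
A real fundamental pair from Re and Im of e^((-2+4i)t)v: X_1 = e^(-2t)(cos(4t)·(-2,1) + sin(4t)·(1,0)), X_2 = e^(-2t)(sin(4t)·(-2,1) - cos(4t)·(1,0)).
General solution: c_1X_1 + c_2X_2.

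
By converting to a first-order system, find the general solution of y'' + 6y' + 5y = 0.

y(t) = K_1e^(-5t) + K_2e^(-t)

Let x_1 = y, x_2 = y'. Then x_1' = x_2 and x_2' = -5x_1 - 6x_2.
A = [[0,1],[-5,-6]]; det(A-λI) = λ^2 + 6λ + 5.
Eigenvalues λ = -5, -1 with eigenvectors (1,-5), (1,-1).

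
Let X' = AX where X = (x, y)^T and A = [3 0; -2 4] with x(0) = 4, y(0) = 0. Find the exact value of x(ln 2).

32

A = [[3,0],[-2,4]]; eigenvalues λ = 4, 3.
Eigenvectors: (0,1) for λ=4, (-1,-2) for λ=3.
From the initial condition, c_1 = -8, c_2 = -4.
x(ln 2) = (-8)(2^4)(0) + (-4)(2^3)(-1) = 32.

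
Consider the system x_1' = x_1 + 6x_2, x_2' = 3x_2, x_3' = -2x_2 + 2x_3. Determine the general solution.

Coefficient matrix A = [[1, 6, 0], [0, 3, 0], [0, -2, 2]].
det(A - λI) = 0 gives eigenvalues λ = 1, 2, 3.
For λ=1: eigenvector (1,0,0).
For λ=2: eigenvector (0,0,1).
For λ=3: eigenvector (3,1,-2).
General solution: K_1e^(t)(1,0,0) + K_2e^(2t)(0,0,1) + K_3e^(3t)(3,1,-2).

x_1(t) = K_1e^(t) + 3K_3e^(3t), x_2(t) = K_3e^(3t), x_3(t) = K_2e^(2t) - 2K_3e^(3t)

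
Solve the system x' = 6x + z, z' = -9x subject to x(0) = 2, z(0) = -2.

Coefficient matrix A = [[6, 1], [-9, 0]].
Characteristic polynomial det(A - λI) = λ^2 - 6λ + 9 = 0.
Single eigenvalue λ = 3 with algebraic multiplicity 2.
Eigenvector v = (1,-3); generalized eigenvector w with (A-λI)w=v is (1,-2).
General solution: e^(3t)[K_1·v + K_2·(t·v + w)].
Applying x(0)=2, z(0)=-2 gives K_1=-2, K_2=4.

x(t) = 4te^(3t) + 2e^(3t), z(t) = -12te^(3t) - 2e^(3t)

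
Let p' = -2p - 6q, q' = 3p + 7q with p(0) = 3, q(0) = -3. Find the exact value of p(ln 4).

768

A = [[-2,-6],[3,7]]; eigenvalues λ = 1, 4.
Eigenvectors: (-2,1) for λ=1, (-1,1) for λ=4.
From the initial condition, c_1 = 0, c_2 = -3.
p(ln 4) = (0)(4^1)(-2) + (-3)(4^4)(-1) = 768.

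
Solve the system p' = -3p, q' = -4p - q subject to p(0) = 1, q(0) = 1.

p(t) = e^(-3t), q(t) = -e^(-t) + 2e^(-3t)

Coefficient matrix A = [[-3, 0], [-4, -1]].
Characteristic polynomial det(A - λI) = λ^2 + 4λ + 3 = 0.
Eigenvalues λ = -1, -3.
For λ=-1: (A-λI) row 1 is [-2, 0], so an eigenvector is (0, -1).
For λ=-3: (A-λI) row 2 is [-4, 2], so an eigenvector is (1, 2).
General solution: C_1e^(-t)(0,-1) + C_2e^(-3t)(1,2).
Applying p(0)=1, q(0)=1 gives C_1=1, C_2=1.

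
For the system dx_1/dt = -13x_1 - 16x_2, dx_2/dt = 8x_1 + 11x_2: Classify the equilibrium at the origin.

saddle

A = [[-13,-16],[8,11]]; det(A-λI) = λ^2 + 2λ - 15.
λ = -5, 3: opposite signs.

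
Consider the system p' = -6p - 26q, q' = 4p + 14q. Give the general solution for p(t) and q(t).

p(t) = 3c_1e^(4t)sin(2t) + 2c_1e^(4t)cos(2t) + 2c_2e^(4t)sin(2t) - 3c_2e^(4t)cos(2t), q(t) = -c_1e^(4t)sin(2t) - c_1e^(4t)cos(2t) - c_2e^(4t)sin(2t) + c_2e^(4t)cos(2t)

Coefficient matrix A = [[-6, -26], [4, 14]].
Characteristic polynomial det(A - λI) = λ^2 - 8λ + 20 = 0.
Eigenvalues λ = 4 ± 2i (complex conjugate pair).
For λ=4+2i: an eigenvector is (2,-1) - i(3,-1) = (2 - 3i, -1 + i).
A real fundamental pair from Re and Im of e^((4+2i)t)v: X_1 = e^(4t)(cos(2t)·(2,-1) + sin(2t)·(3,-1)), X_2 = e^(4t)(sin(2t)·(2,-1) - cos(2t)·(3,-1)).
General solution: c_1X_1 + c_2X_2.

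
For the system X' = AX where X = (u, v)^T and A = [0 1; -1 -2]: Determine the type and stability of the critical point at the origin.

stable improper node

A = [[0,1],[-1,-2]]; det(A-λI) = λ^2 + 2λ + 1.
repeated λ = -1 with a single eigenvector.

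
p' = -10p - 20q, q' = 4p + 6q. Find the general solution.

p(t) = 2K_1e^(-2t)sin(4t) - K_1e^(-2t)cos(4t) - K_2e^(-2t)sin(4t) - 2K_2e^(-2t)cos(4t), q(t) = -K_1e^(-2t)sin(4t) + K_2e^(-2t)cos(4t)

Coefficient matrix A = [[-10, -20], [4, 6]].
Characteristic polynomial det(A - λI) = λ^2 + 4λ + 20 = 0.
Eigenvalues λ = -2 ± 4i (complex conjugate pair).
For λ=-2+4i: an eigenvector is (-1,0) - i(2,-1) = (-1 - 2i, 0 + i).
A real fundamental pair from Re and Im of e^((-2+4i)t)v: X_1 = e^(-2t)(cos(4t)·(-1,0) + sin(4t)·(2,-1)), X_2 = e^(-2t)(sin(4t)·(-1,0) - cos(4t)·(2,-1)).
General solution: K_1X_1 + K_2X_2.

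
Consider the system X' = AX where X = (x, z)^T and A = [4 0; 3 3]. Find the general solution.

x(t) = K_2e^(4t), z(t) = K_1e^(3t) + 3K_2e^(4t)

Coefficient matrix A = [[4, 0], [3, 3]].
Characteristic polynomial det(A - λI) = λ^2 - 7λ + 12 = 0.
Eigenvalues λ = 3, 4.
For λ=3: (A-λI) row 1 is [1, 0], so an eigenvector is (0, 1).
For λ=4: (A-λI) row 2 is [3, -1], so an eigenvector is (1, 3).
General solution: K_1e^(3t)(0,1) + K_2e^(4t)(1,3).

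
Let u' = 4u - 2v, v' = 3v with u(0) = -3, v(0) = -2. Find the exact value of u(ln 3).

-27

A = [[4,-2],[0,3]]; eigenvalues λ = 4, 3.
Eigenvectors: (1,0) for λ=4, (2,1) for λ=3.
From the initial condition, c_1 = 1, c_2 = -2.
u(ln 3) = (1)(3^4)(1) + (-2)(3^3)(2) = -27.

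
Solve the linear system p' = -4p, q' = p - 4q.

Coefficient matrix A = [[-4, 0], [1, -4]].
Characteristic polynomial det(A - λI) = λ^2 + 8λ + 16 = 0.
Single eigenvalue λ = -4 with algebraic multiplicity 2.
Eigenvector v = (0,-1); generalized eigenvector w with (A-λI)w=v is (-1,1).
General solution: e^(-4t)[K_1·v + K_2·(t·v + w)].

p(t) = -K_2e^(-4t), q(t) = -K_1e^(-4t) - K_2te^(-4t) + K_2e^(-4t)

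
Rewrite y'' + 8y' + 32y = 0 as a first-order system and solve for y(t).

y(t) = C_1e^(-4t)cos(4t) + C_2e^(-4t)sin(4t)

Let x_1 = y, x_2 = y'. Then x_1' = x_2 and x_2' = -32x_1 - 8x_2.
A = [[0,1],[-32,-8]]; det(A-λI) = λ^2 + 8λ + 32.
Eigenvalues λ = -4 ± 4i.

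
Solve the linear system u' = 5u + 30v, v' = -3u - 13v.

u(t) = -3C_1e^(-4t)sin(3t) - C_1e^(-4t)cos(3t) - C_2e^(-4t)sin(3t) + 3C_2e^(-4t)cos(3t), v(t) = C_1e^(-4t)sin(3t) - C_2e^(-4t)cos(3t)

Coefficient matrix A = [[5, 30], [-3, -13]].
Characteristic polynomial det(A - λI) = λ^2 + 8λ + 25 = 0.
Eigenvalues λ = -4 ± 3i (complex conjugate pair).
For λ=-4+3i: an eigenvector is (-1,0) - i(-3,1) = (-1 + 3i, 0 - i).
A real fundamental pair from Re and Im of e^((-4+3i)t)v: X_1 = e^(-4t)(cos(3t)·(-1,0) + sin(3t)·(-3,1)), X_2 = e^(-4t)(sin(3t)·(-1,0) - cos(3t)·(-3,1)).
General solution: C_1X_1 + C_2X_2.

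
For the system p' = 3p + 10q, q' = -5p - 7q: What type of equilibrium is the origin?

A = [[3,10],[-5,-7]]; det(A-λI) = λ^2 + 4λ + 29.
λ = -2 ± 5i: negative real part.

stable spiral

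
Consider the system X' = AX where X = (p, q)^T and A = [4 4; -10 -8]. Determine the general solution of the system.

p(t) = -C_1e^(-2t)sin(2t) + C_1e^(-2t)cos(2t) + C_2e^(-2t)sin(2t) + C_2e^(-2t)cos(2t), q(t) = C_1e^(-2t)sin(2t) - 2C_1e^(-2t)cos(2t) - 2C_2e^(-2t)sin(2t) - C_2e^(-2t)cos(2t)

Coefficient matrix A = [[4, 4], [-10, -8]].
Characteristic polynomial det(A - λI) = λ^2 + 4λ + 8 = 0.
Eigenvalues λ = -2 ± 2i (complex conjugate pair).
For λ=-2+2i: an eigenvector is (1,-2) - i(-1,1) = (1 + i, -2 - i).
A real fundamental pair from Re and Im of e^((-2+2i)t)v: X_1 = e^(-2t)(cos(2t)·(1,-2) + sin(2t)·(-1,1)), X_2 = e^(-2t)(sin(2t)·(1,-2) - cos(2t)·(-1,1)).
General solution: C_1X_1 + C_2X_2.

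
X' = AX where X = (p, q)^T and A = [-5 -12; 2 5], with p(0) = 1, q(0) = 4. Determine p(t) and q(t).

Coefficient matrix A = [[-5, -12], [2, 5]].
Characteristic polynomial det(A - λI) = λ^2 - 1 = 0.
Eigenvalues λ = -1, 1.
For λ=-1: (A-λI) row 1 is [-4, -12], so an eigenvector is (3, -1).
For λ=1: (A-λI) row 1 is [-6, -12], so an eigenvector is (2, -1).
General solution: K_1e^(-t)(3,-1) + K_2e^(t)(2,-1).
Applying p(0)=1, q(0)=4 gives K_1=9, K_2=-13.

p(t) = -26e^(t) + 27e^(-t), q(t) = 13e^(t) - 9e^(-t)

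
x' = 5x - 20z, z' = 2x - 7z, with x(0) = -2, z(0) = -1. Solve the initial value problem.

Coefficient matrix A = [[5, -20], [2, -7]].
Characteristic polynomial det(A - λI) = λ^2 + 2λ + 5 = 0.
Eigenvalues λ = -1 ± 2i (complex conjugate pair).
For λ=-1+2i: an eigenvector is (-1,0) - i(-3,-1) = (-1 + 3i, 0 + i).
A real fundamental pair from Re and Im of e^((-1+2i)t)v: X_1 = e^(-t)(cos(2t)·(-1,0) + sin(2t)·(-3,-1)), X_2 = e^(-t)(sin(2t)·(-1,0) - cos(2t)·(-3,-1)).
General solution: K_1X_1 + K_2X_2.
Applying x(0)=-2, z(0)=-1 gives K_1=-1, K_2=-1.

x(t) = 4e^(-t)sin(2t) - 2e^(-t)cos(2t), z(t) = e^(-t)sin(2t) - e^(-t)cos(2t)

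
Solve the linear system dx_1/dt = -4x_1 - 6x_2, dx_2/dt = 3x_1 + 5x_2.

Coefficient matrix A = [[-4, -6], [3, 5]].
Characteristic polynomial det(A - λI) = λ^2 - λ - 2 = 0.
Eigenvalues λ = 2, -1.
For λ=2: (A-λI) row 1 is [-6, -6], so an eigenvector is (1, -1).
For λ=-1: (A-λI) row 1 is [-3, -6], so an eigenvector is (2, -1).
General solution: K_1e^(2t)(1,-1) + K_2e^(-t)(2,-1).

x_1(t) = K_1e^(2t) + 2K_2e^(-t), x_2(t) = -K_1e^(2t) - K_2e^(-t)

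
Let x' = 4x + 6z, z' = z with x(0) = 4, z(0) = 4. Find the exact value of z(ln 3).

A = [[4,6],[0,1]]; eigenvalues λ = 1, 4.
Eigenvectors: (2,-1) for λ=1, (-1,0) for λ=4.
From the initial condition, c_1 = -4, c_2 = -12.
z(ln 3) = (-4)(3^1)(-1) + (-12)(3^4)(0) = 12.

12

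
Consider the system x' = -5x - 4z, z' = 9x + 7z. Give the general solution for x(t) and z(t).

x(t) = -2K_1e^(t) - 2K_2te^(t) - K_2e^(t), z(t) = 3K_1e^(t) + 3K_2te^(t) + 2K_2e^(t)

Coefficient matrix A = [[-5, -4], [9, 7]].
Characteristic polynomial det(A - λI) = λ^2 - 2λ + 1 = 0.
Single eigenvalue λ = 1 with algebraic multiplicity 2.
Eigenvector v = (-2,3); generalized eigenvector w with (A-λI)w=v is (-1,2).
General solution: e^(t)[K_1·v + K_2·(t·v + w)].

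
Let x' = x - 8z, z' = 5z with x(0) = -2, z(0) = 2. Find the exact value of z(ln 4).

2048

A = [[1,-8],[0,5]]; eigenvalues λ = 1, 5.
Eigenvectors: (-1,0) for λ=1, (-2,1) for λ=5.
From the initial condition, c_1 = -2, c_2 = 2.
z(ln 4) = (-2)(4^1)(0) + (2)(4^5)(1) = 2048.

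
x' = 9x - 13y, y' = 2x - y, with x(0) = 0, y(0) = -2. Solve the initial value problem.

Coefficient matrix A = [[9, -13], [2, -1]].
Characteristic polynomial det(A - λI) = λ^2 - 8λ + 17 = 0.
Eigenvalues λ = 4 ± i (complex conjugate pair).
For λ=4+i: an eigenvector is (2,1) - i(-3,-1) = (2 + 3i, 1 + i).
A real fundamental pair from Re and Im of e^((4+i)t)v: X_1 = e^(4t)(cos(t)·(2,1) + sin(t)·(-3,-1)), X_2 = e^(4t)(sin(t)·(2,1) - cos(t)·(-3,-1)).
General solution: K_1X_1 + K_2X_2.
Applying x(0)=0, y(0)=-2 gives K_1=-6, K_2=4.

x(t) = 26e^(4t)sin(t), y(t) = 10e^(4t)sin(t) - 2e^(4t)cos(t)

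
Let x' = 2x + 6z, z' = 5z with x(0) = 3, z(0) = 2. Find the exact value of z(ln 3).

A = [[2,6],[0,5]]; eigenvalues λ = 2, 5.
Eigenvectors: (1,0) for λ=2, (2,1) for λ=5.
From the initial condition, c_1 = -1, c_2 = 2.
z(ln 3) = (-1)(3^2)(0) + (2)(3^5)(1) = 486.

486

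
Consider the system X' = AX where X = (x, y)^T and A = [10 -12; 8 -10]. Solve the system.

Coefficient matrix A = [[10, -12], [8, -10]].
Characteristic polynomial det(A - λI) = λ^2 - 4 = 0.
Eigenvalues λ = -2, 2.
For λ=-2: (A-λI) row 1 is [12, -12], so an eigenvector is (1, 1).
For λ=2: (A-λI) row 1 is [8, -12], so an eigenvector is (-3, -2).
General solution: K_1e^(-2t)(1,1) + K_2e^(2t)(-3,-2).

x(t) = K_1e^(-2t) - 3K_2e^(2t), y(t) = K_1e^(-2t) - 2K_2e^(2t)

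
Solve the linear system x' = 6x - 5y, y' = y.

x(t) = -c_1e^(6t) + c_2e^(t), y(t) = c_2e^(t)

Coefficient matrix A = [[6, -5], [0, 1]].
Characteristic polynomial det(A - λI) = λ^2 - 7λ + 6 = 0.
Eigenvalues λ = 6, 1.
For λ=6: (A-λI) row 1 is [0, -5], so an eigenvector is (-1, 0).
For λ=1: (A-λI) row 1 is [5, -5], so an eigenvector is (1, 1).
General solution: c_1e^(6t)(-1,0) + c_2e^(t)(1,1).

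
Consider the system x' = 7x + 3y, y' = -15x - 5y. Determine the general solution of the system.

x(t) = -c_1e^(t)sin(3t) + c_2e^(t)cos(3t), y(t) = 2c_1e^(t)sin(3t) - c_1e^(t)cos(3t) - c_2e^(t)sin(3t) - 2c_2e^(t)cos(3t)

Coefficient matrix A = [[7, 3], [-15, -5]].
Characteristic polynomial det(A - λI) = λ^2 - 2λ + 10 = 0.
Eigenvalues λ = 1 ± 3i (complex conjugate pair).
For λ=1+3i: an eigenvector is (0,-1) - i(-1,2) = (0 + i, -1 - 2i).
A real fundamental pair from Re and Im of e^((1+3i)t)v: X_1 = e^(t)(cos(3t)·(0,-1) + sin(3t)·(-1,2)), X_2 = e^(t)(sin(3t)·(0,-1) - cos(3t)·(-1,2)).
General solution: c_1X_1 + c_2X_2.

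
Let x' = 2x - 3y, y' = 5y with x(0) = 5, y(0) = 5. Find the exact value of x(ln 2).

-120

A = [[2,-3],[0,5]]; eigenvalues λ = 5, 2.
Eigenvectors: (1,-1) for λ=5, (-1,0) for λ=2.
From the initial condition, c_1 = -5, c_2 = -10.
x(ln 2) = (-5)(2^5)(1) + (-10)(2^2)(-1) = -120.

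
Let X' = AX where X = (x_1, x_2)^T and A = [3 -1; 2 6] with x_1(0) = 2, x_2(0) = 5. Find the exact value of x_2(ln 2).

A = [[3,-1],[2,6]]; eigenvalues λ = 5, 4.
Eigenvectors: (1,-2) for λ=5, (1,-1) for λ=4.
From the initial condition, c_1 = -7, c_2 = 9.
x_2(ln 2) = (-7)(2^5)(-2) + (9)(2^4)(-1) = 304.

304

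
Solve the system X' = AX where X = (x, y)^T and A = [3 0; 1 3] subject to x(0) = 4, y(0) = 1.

Coefficient matrix A = [[3, 0], [1, 3]].
Characteristic polynomial det(A - λI) = λ^2 - 6λ + 9 = 0.
Single eigenvalue λ = 3 with algebraic multiplicity 2.
Eigenvector v = (0,1); generalized eigenvector w with (A-λI)w=v is (1,-2).
General solution: e^(3t)[K_1·v + K_2·(t·v + w)].
Applying x(0)=4, y(0)=1 gives K_1=9, K_2=4.

x(t) = 4e^(3t), y(t) = 4te^(3t) + e^(3t)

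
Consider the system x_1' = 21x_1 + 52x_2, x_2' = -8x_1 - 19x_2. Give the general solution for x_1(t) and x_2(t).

x_1(t) = -3C_1e^(t)sin(4t) + 2C_1e^(t)cos(4t) + 2C_2e^(t)sin(4t) + 3C_2e^(t)cos(4t), x_2(t) = C_1e^(t)sin(4t) - C_1e^(t)cos(4t) - C_2e^(t)sin(4t) - C_2e^(t)cos(4t)

Coefficient matrix A = [[21, 52], [-8, -19]].
Characteristic polynomial det(A - λI) = λ^2 - 2λ + 17 = 0.
Eigenvalues λ = 1 ± 4i (complex conjugate pair).
For λ=1+4i: an eigenvector is (2,-1) - i(-3,1) = (2 + 3i, -1 - i).
A real fundamental pair from Re and Im of e^((1+4i)t)v: X_1 = e^(t)(cos(4t)·(2,-1) + sin(4t)·(-3,1)), X_2 = e^(t)(sin(4t)·(2,-1) - cos(4t)·(-3,1)).
General solution: C_1X_1 + C_2X_2.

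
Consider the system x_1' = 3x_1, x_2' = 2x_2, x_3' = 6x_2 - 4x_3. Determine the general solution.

Coefficient matrix A = [[3, 0, 0], [0, 2, 0], [0, 6, -4]].
det(A - λI) = 0 gives eigenvalues λ = 3, 2, -4.
For λ=3: eigenvector (1,0,0).
For λ=2: eigenvector (0,1,1).
For λ=-4: eigenvector (0,0,1).
General solution: K_1e^(3t)(1,0,0) + K_2e^(2t)(0,1,1) + K_3e^(-4t)(0,0,1).

x_1(t) = K_1e^(3t), x_2(t) = K_2e^(2t), x_3(t) = K_2e^(2t) + K_3e^(-4t)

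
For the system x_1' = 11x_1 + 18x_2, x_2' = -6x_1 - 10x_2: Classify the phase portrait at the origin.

saddle

A = [[11,18],[-6,-10]]; det(A-λI) = λ^2 - λ - 2.
λ = -1, 2: opposite signs.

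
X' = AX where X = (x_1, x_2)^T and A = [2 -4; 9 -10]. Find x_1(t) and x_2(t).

x_1(t) = -2C_1e^(-4t) - 2C_2te^(-4t) - C_2e^(-4t), x_2(t) = -3C_1e^(-4t) - 3C_2te^(-4t) - C_2e^(-4t)

Coefficient matrix A = [[2, -4], [9, -10]].
Characteristic polynomial det(A - λI) = λ^2 + 8λ + 16 = 0.
Single eigenvalue λ = -4 with algebraic multiplicity 2.
Eigenvector v = (-2,-3); generalized eigenvector w with (A-λI)w=v is (-1,-1).
General solution: e^(-4t)[C_1·v + C_2·(t·v + w)].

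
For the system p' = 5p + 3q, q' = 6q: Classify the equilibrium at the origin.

A = [[5,3],[0,6]]; det(A-λI) = λ^2 - 11λ + 30.
λ = 5, 6: both positive.

unstable node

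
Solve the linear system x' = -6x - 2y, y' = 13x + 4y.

Coefficient matrix A = [[-6, -2], [13, 4]].
Characteristic polynomial det(A - λI) = λ^2 + 2λ + 2 = 0.
Eigenvalues λ = -1 ± i (complex conjugate pair).
For λ=-1+i: an eigenvector is (1,-3) - i(1,-2) = (1 - i, -3 + 2i).
A real fundamental pair from Re and Im of e^((-1+i)t)v: X_1 = e^(-t)(cos(t)·(1,-3) + sin(t)·(1,-2)), X_2 = e^(-t)(sin(t)·(1,-3) - cos(t)·(1,-2)).
General solution: C_1X_1 + C_2X_2.

x(t) = C_1e^(-t)sin(t) + C_1e^(-t)cos(t) + C_2e^(-t)sin(t) - C_2e^(-t)cos(t), y(t) = -2C_1e^(-t)sin(t) - 3C_1e^(-t)cos(t) - 3C_2e^(-t)sin(t) + 2C_2e^(-t)cos(t)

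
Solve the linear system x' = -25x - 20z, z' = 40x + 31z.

x(t) = -C_1e^(3t)sin(4t) - 2C_1e^(3t)cos(4t) - 2C_2e^(3t)sin(4t) + C_2e^(3t)cos(4t), z(t) = C_1e^(3t)sin(4t) + 3C_1e^(3t)cos(4t) + 3C_2e^(3t)sin(4t) - C_2e^(3t)cos(4t)

Coefficient matrix A = [[-25, -20], [40, 31]].
Characteristic polynomial det(A - λI) = λ^2 - 6λ + 25 = 0.
Eigenvalues λ = 3 ± 4i (complex conjugate pair).
For λ=3+4i: an eigenvector is (-2,3) - i(-1,1) = (-2 + i, 3 - i).
A real fundamental pair from Re and Im of e^((3+4i)t)v: X_1 = e^(3t)(cos(4t)·(-2,3) + sin(4t)·(-1,1)), X_2 = e^(3t)(sin(4t)·(-2,3) - cos(4t)·(-1,1)).
General solution: C_1X_1 + C_2X_2.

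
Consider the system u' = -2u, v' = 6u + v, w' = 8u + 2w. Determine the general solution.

u(t) = C_1e^(-2t), v(t) = -2C_1e^(-2t) + C_2e^(t), w(t) = -2C_1e^(-2t) + C_3e^(2t)

Coefficient matrix A = [[-2, 0, 0], [6, 1, 0], [8, 0, 2]].
det(A - λI) = 0 gives eigenvalues λ = -2, 1, 2.
For λ=-2: eigenvector (1,-2,-2).
For λ=1: eigenvector (0,1,0).
For λ=2: eigenvector (0,0,1).
General solution: C_1e^(-2t)(1,-2,-2) + C_2e^(t)(0,1,0) + C_3e^(2t)(0,0,1).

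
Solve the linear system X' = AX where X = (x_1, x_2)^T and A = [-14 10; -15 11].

Coefficient matrix A = [[-14, 10], [-15, 11]].
Characteristic polynomial det(A - λI) = λ^2 + 3λ - 4 = 0.
Eigenvalues λ = 1, -4.
For λ=1: (A-λI) row 1 is [-15, 10], so an eigenvector is (2, 3).
For λ=-4: (A-λI) row 1 is [-10, 10], so an eigenvector is (1, 1).
General solution: C_1e^(t)(2,3) + C_2e^(-4t)(1,1).

x_1(t) = 2C_1e^(t) + C_2e^(-4t), x_2(t) = 3C_1e^(t) + C_2e^(-4t)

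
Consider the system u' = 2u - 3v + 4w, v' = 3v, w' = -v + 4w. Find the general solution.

u(t) = C_1e^(2t) + C_2e^(3t) + 2C_3e^(4t), v(t) = C_2e^(3t), w(t) = C_2e^(3t) + C_3e^(4t)

Coefficient matrix A = [[2, -3, 4], [0, 3, 0], [0, -1, 4]].
det(A - λI) = 0 gives eigenvalues λ = 2, 3, 4.
For λ=2: eigenvector (1,0,0).
For λ=3: eigenvector (1,1,1).
For λ=4: eigenvector (2,0,1).
General solution: C_1e^(2t)(1,0,0) + C_2e^(3t)(1,1,1) + C_3e^(4t)(2,0,1).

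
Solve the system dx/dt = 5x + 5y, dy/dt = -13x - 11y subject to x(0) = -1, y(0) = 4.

Coefficient matrix A = [[5, 5], [-13, -11]].
Characteristic polynomial det(A - λI) = λ^2 + 6λ + 10 = 0.
Eigenvalues λ = -3 ± i (complex conjugate pair).
For λ=-3+i: an eigenvector is (-2,3) - i(-1,2) = (-2 + i, 3 - 2i).
A real fundamental pair from Re and Im of e^((-3+i)t)v: X_1 = e^(-3t)(cos(t)·(-2,3) + sin(t)·(-1,2)), X_2 = e^(-3t)(sin(t)·(-2,3) - cos(t)·(-1,2)).
General solution: c_1X_1 + c_2X_2.
Applying x(0)=-1, y(0)=4 gives c_1=-2, c_2=-5.

x(t) = 12e^(-3t)sin(t) - e^(-3t)cos(t), y(t) = -19e^(-3t)sin(t) + 4e^(-3t)cos(t)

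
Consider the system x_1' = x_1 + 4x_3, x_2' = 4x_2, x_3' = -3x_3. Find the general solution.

Coefficient matrix A = [[1, 0, 4], [0, 4, 0], [0, 0, -3]].
det(A - λI) = 0 gives eigenvalues λ = 4, 1, -3.
For λ=4: eigenvector (0,1,0).
For λ=1: eigenvector (1,0,0).
For λ=-3: eigenvector (-1,0,1).
General solution: C_1e^(4t)(0,1,0) + C_2e^(t)(1,0,0) + C_3e^(-3t)(-1,0,1).

x_1(t) = C_2e^(t) - C_3e^(-3t), x_2(t) = C_1e^(4t), x_3(t) = C_3e^(-3t)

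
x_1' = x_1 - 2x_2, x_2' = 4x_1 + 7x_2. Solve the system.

Coefficient matrix A = [[1, -2], [4, 7]].
Characteristic polynomial det(A - λI) = λ^2 - 8λ + 15 = 0.
Eigenvalues λ = 5, 3.
For λ=5: (A-λI) row 1 is [-4, -2], so an eigenvector is (-1, 2).
For λ=3: (A-λI) row 1 is [-2, -2], so an eigenvector is (-1, 1).
General solution: c_1e^(5t)(-1,2) + c_2e^(3t)(-1,1).

x_1(t) = -c_1e^(5t) - c_2e^(3t), x_2(t) = 2c_1e^(5t) + c_2e^(3t)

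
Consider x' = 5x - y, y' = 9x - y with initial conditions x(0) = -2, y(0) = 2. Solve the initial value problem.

x(t) = -8te^(2t) - 2e^(2t), y(t) = -24te^(2t) + 2e^(2t)

Coefficient matrix A = [[5, -1], [9, -1]].
Characteristic polynomial det(A - λI) = λ^2 - 4λ + 4 = 0.
Single eigenvalue λ = 2 with algebraic multiplicity 2.
Eigenvector v = (-1,-3); generalized eigenvector w with (A-λI)w=v is (0,1).
General solution: e^(2t)[c_1·v + c_2·(t·v + w)].
Applying x(0)=-2, y(0)=2 gives c_1=2, c_2=8.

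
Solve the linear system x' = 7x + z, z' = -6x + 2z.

x(t) = c_1e^(5t) + c_2e^(4t), z(t) = -2c_1e^(5t) - 3c_2e^(4t)

Coefficient matrix A = [[7, 1], [-6, 2]].
Characteristic polynomial det(A - λI) = λ^2 - 9λ + 20 = 0.
Eigenvalues λ = 5, 4.
For λ=5: (A-λI) row 1 is [2, 1], so an eigenvector is (1, -2).
For λ=4: (A-λI) row 1 is [3, 1], so an eigenvector is (1, -3).
General solution: c_1e^(5t)(1,-2) + c_2e^(4t)(1,-3).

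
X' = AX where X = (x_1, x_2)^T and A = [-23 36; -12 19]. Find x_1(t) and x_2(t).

Coefficient matrix A = [[-23, 36], [-12, 19]].
Characteristic polynomial det(A - λI) = λ^2 + 4λ - 5 = 0.
Eigenvalues λ = -5, 1.
For λ=-5: (A-λI) row 1 is [-18, 36], so an eigenvector is (-2, -1).
For λ=1: (A-λI) row 1 is [-24, 36], so an eigenvector is (3, 2).
General solution: c_1e^(-5t)(-2,-1) + c_2e^(t)(3,2).

x_1(t) = -2c_1e^(-5t) + 3c_2e^(t), x_2(t) = -c_1e^(-5t) + 2c_2e^(t)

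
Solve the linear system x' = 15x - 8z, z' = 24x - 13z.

Coefficient matrix A = [[15, -8], [24, -13]].
Characteristic polynomial det(A - λI) = λ^2 - 2λ - 3 = 0.
Eigenvalues λ = -1, 3.
For λ=-1: (A-λI) row 1 is [16, -8], so an eigenvector is (1, 2).
For λ=3: (A-λI) row 1 is [12, -8], so an eigenvector is (2, 3).
General solution: K_1e^(-t)(1,2) + K_2e^(3t)(2,3).

x(t) = K_1e^(-t) + 2K_2e^(3t), z(t) = 2K_1e^(-t) + 3K_2e^(3t)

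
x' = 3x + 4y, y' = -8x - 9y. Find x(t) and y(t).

x(t) = -c_1e^(-t) + c_2e^(-5t), y(t) = c_1e^(-t) - 2c_2e^(-5t)

Coefficient matrix A = [[3, 4], [-8, -9]].
Characteristic polynomial det(A - λI) = λ^2 + 6λ + 5 = 0.
Eigenvalues λ = -1, -5.
For λ=-1: (A-λI) row 1 is [4, 4], so an eigenvector is (-1, 1).
For λ=-5: (A-λI) row 1 is [8, 4], so an eigenvector is (1, -2).
General solution: c_1e^(-t)(-1,1) + c_2e^(-5t)(1,-2).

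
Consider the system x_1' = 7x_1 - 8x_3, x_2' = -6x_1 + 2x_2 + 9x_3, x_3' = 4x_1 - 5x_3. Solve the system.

x_1(t) = 2C_2e^(3t) + C_3e^(-t), x_2(t) = C_1e^(2t) - 3C_2e^(3t) - C_3e^(-t), x_3(t) = C_2e^(3t) + C_3e^(-t)

Coefficient matrix A = [[7, 0, -8], [-6, 2, 9], [4, 0, -5]].
det(A - λI) = 0 gives eigenvalues λ = 2, 3, -1.
For λ=2: eigenvector (0,1,0).
For λ=3: eigenvector (2,-3,1).
For λ=-1: eigenvector (1,-1,1).
General solution: C_1e^(2t)(0,1,0) + C_2e^(3t)(2,-3,1) + C_3e^(-t)(1,-1,1).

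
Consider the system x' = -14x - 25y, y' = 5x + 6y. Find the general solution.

x(t) = c_1e^(-4t)sin(5t) + 2c_1e^(-4t)cos(5t) + 2c_2e^(-4t)sin(5t) - c_2e^(-4t)cos(5t), y(t) = -c_1e^(-4t)cos(5t) - c_2e^(-4t)sin(5t)

Coefficient matrix A = [[-14, -25], [5, 6]].
Characteristic polynomial det(A - λI) = λ^2 + 8λ + 41 = 0.
Eigenvalues λ = -4 ± 5i (complex conjugate pair).
For λ=-4+5i: an eigenvector is (2,-1) - i(1,0) = (2 - i, -1).
A real fundamental pair from Re and Im of e^((-4+5i)t)v: X_1 = e^(-4t)(cos(5t)·(2,-1) + sin(5t)·(1,0)), X_2 = e^(-4t)(sin(5t)·(2,-1) - cos(5t)·(1,0)).
General solution: c_1X_1 + c_2X_2.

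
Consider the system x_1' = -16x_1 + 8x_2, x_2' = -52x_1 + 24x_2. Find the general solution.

x_1(t) = C_1e^(4t)sin(4t) - C_1e^(4t)cos(4t) - C_2e^(4t)sin(4t) - C_2e^(4t)cos(4t), x_2(t) = 3C_1e^(4t)sin(4t) - 2C_1e^(4t)cos(4t) - 2C_2e^(4t)sin(4t) - 3C_2e^(4t)cos(4t)

Coefficient matrix A = [[-16, 8], [-52, 24]].
Characteristic polynomial det(A - λI) = λ^2 - 8λ + 32 = 0.
Eigenvalues λ = 4 ± 4i (complex conjugate pair).
For λ=4+4i: an eigenvector is (-1,-2) - i(1,3) = (-1 - i, -2 - 3i).
A real fundamental pair from Re and Im of e^((4+4i)t)v: X_1 = e^(4t)(cos(4t)·(-1,-2) + sin(4t)·(1,3)), X_2 = e^(4t)(sin(4t)·(-1,-2) - cos(4t)·(1,3)).
General solution: C_1X_1 + C_2X_2.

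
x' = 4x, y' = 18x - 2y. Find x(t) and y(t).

x(t) = C_2e^(4t), y(t) = C_1e^(-2t) + 3C_2e^(4t)

Coefficient matrix A = [[4, 0], [18, -2]].
Characteristic polynomial det(A - λI) = λ^2 - 2λ - 8 = 0.
Eigenvalues λ = -2, 4.
For λ=-2: (A-λI) row 1 is [6, 0], so an eigenvector is (0, 1).
For λ=4: (A-λI) row 2 is [18, -6], so an eigenvector is (1, 3).
General solution: C_1e^(-2t)(0,1) + C_2e^(4t)(1,3).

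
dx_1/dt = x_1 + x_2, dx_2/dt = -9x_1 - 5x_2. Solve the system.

x_1(t) = c_1e^(-2t) + c_2te^(-2t), x_2(t) = -3c_1e^(-2t) - 3c_2te^(-2t) + c_2e^(-2t)

Coefficient matrix A = [[1, 1], [-9, -5]].
Characteristic polynomial det(A - λI) = λ^2 + 4λ + 4 = 0.
Single eigenvalue λ = -2 with algebraic multiplicity 2.
Eigenvector v = (1,-3); generalized eigenvector w with (A-λI)w=v is (0,1).
General solution: e^(-2t)[c_1·v + c_2·(t·v + w)].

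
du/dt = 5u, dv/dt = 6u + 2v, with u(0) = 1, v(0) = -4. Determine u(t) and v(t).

u(t) = e^(5t), v(t) = 2e^(5t) - 6e^(2t)

Coefficient matrix A = [[5, 0], [6, 2]].
Characteristic polynomial det(A - λI) = λ^2 - 7λ + 10 = 0.
Eigenvalues λ = 5, 2.
For λ=5: (A-λI) row 2 is [6, -3], so an eigenvector is (-1, -2).
For λ=2: (A-λI) row 1 is [3, 0], so an eigenvector is (0, 1).
General solution: K_1e^(5t)(-1,-2) + K_2e^(2t)(0,1).
Applying u(0)=1, v(0)=-4 gives K_1=-1, K_2=-6.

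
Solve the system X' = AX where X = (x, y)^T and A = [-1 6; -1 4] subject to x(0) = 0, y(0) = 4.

Coefficient matrix A = [[-1, 6], [-1, 4]].
Characteristic polynomial det(A - λI) = λ^2 - 3λ + 2 = 0.
Eigenvalues λ = 2, 1.
For λ=2: (A-λI) row 1 is [-3, 6], so an eigenvector is (-2, -1).
For λ=1: (A-λI) row 1 is [-2, 6], so an eigenvector is (-3, -1).
General solution: C_1e^(2t)(-2,-1) + C_2e^(t)(-3,-1).
Applying x(0)=0, y(0)=4 gives C_1=-12, C_2=8.

x(t) = 24e^(2t) - 24e^(t), y(t) = 12e^(2t) - 8e^(t)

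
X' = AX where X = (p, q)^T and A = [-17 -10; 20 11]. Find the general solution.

Coefficient matrix A = [[-17, -10], [20, 11]].
Characteristic polynomial det(A - λI) = λ^2 + 6λ + 13 = 0.
Eigenvalues λ = -3 ± 2i (complex conjugate pair).
For λ=-3+2i: an eigenvector is (1,-1) - i(-2,3) = (1 + 2i, -1 - 3i).
A real fundamental pair from Re and Im of e^((-3+2i)t)v: X_1 = e^(-3t)(cos(2t)·(1,-1) + sin(2t)·(-2,3)), X_2 = e^(-3t)(sin(2t)·(1,-1) - cos(2t)·(-2,3)).
General solution: c_1X_1 + c_2X_2.

p(t) = -2c_1e^(-3t)sin(2t) + c_1e^(-3t)cos(2t) + c_2e^(-3t)sin(2t) + 2c_2e^(-3t)cos(2t), q(t) = 3c_1e^(-3t)sin(2t) - c_1e^(-3t)cos(2t) - c_2e^(-3t)sin(2t) - 3c_2e^(-3t)cos(2t)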